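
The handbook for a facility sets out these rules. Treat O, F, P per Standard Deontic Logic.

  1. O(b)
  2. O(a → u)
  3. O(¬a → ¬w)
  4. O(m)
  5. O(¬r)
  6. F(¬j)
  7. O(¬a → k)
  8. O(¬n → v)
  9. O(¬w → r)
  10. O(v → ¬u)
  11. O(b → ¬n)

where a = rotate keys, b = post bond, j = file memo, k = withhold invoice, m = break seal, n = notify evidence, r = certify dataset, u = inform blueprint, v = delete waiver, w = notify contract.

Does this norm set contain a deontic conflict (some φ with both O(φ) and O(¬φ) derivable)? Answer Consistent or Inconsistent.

Premise 5 gives O(¬r).
Premise 9 is O(¬w → r); contrapositively O(¬r → w). Since O(¬r) holds, K gives O(w).
The contrapositive of premise 3 (O(¬a → ¬w)) is O(w → a), and O(w) is already established, so O(a).
Premise 2 is O(a → u); since O(a), deontic closure gives O(u).
Premise 10, O(v → ¬u), contraposes to O(u → ¬v); with O(u) we get O(¬v).
Premise 8, O(¬n → v), contraposes to O(¬v → n); with O(¬v) we get O(n).
Premise 11 is O(b → ¬n); contrapositively O(n → ¬b). Since O(n) holds, K gives O(¬b).
But premise 1 directly asserts O(b).
We now have both O(¬b) and O(b) — b is simultaneously obligatory and forbidden, violating the D-axiom.

Inconsistent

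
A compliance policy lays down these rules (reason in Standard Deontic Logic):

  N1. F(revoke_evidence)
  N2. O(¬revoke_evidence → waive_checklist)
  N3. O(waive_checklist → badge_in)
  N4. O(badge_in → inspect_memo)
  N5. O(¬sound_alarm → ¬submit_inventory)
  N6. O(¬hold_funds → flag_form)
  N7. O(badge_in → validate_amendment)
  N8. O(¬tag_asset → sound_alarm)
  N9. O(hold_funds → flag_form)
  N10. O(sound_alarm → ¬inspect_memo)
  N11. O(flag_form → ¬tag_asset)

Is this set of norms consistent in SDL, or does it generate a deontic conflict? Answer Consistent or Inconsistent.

Premises 6 and 9 cover both cases: O(¬hold_funds → flag_form) and O(hold_funds → flag_form). Since ¬hold_funds ∨ hold_funds is a tautology, O(flag_form) follows.
With premise 11, O(flag_form → ¬tag_asset), the K-axiom yields O(¬tag_asset).
With premise 8, O(¬tag_asset → sound_alarm), the K-axiom yields O(sound_alarm).
From O(sound_alarm) and premise 10, O(sound_alarm → ¬inspect_memo), we obtain O(¬inspect_memo).
The contrapositive of premise 4 (O(badge_in → inspect_memo)) is O(¬inspect_memo → ¬badge_in), and O(¬inspect_memo) is already established, so O(¬badge_in).
Premise 3, O(waive_checklist → badge_in), contraposes to O(¬badge_in → ¬waive_checklist); with O(¬badge_in) we get O(¬waive_checklist).
Premise 2, O(¬revoke_evidence → waive_checklist), contraposes to O(¬waive_checklist → revoke_evidence); with O(¬waive_checklist) we get O(revoke_evidence).
However, F(revoke_evidence) at premise 1 amounts to O(¬revoke_evidence).
We now have both O(revoke_evidence) and O(¬revoke_evidence) — revoke_evidence is simultaneously obligatory and forbidden, violating the D-axiom.

Inconsistent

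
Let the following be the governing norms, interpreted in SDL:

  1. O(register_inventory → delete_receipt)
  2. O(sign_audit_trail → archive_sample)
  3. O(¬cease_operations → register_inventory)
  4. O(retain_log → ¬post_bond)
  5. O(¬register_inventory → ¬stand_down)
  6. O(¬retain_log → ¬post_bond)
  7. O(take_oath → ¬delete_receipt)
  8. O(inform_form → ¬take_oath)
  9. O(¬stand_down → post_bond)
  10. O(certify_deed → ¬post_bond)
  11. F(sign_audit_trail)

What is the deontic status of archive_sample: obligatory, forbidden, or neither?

Premise 2 is O(sign_audit_trail → archive_sample), but O(sign_audit_trail) is not derivable from the premises, so it does not yield O(archive_sample).
No premise or chain of K-axiom applications forces O(archive_sample), and none forces O(¬archive_sample). So archive_sample is neither obligatory nor forbidden under these norms.

Neither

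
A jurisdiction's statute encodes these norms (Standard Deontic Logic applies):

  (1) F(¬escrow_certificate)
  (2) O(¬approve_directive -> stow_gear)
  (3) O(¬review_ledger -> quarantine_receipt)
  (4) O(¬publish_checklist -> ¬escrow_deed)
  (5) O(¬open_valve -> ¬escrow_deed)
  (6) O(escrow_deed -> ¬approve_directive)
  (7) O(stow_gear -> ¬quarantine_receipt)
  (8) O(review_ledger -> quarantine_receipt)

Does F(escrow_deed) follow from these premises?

Yes

Premises 3 and 8 cover both cases: O(¬review_ledger -> quarantine_receipt) and O(review_ledger -> quarantine_receipt). Since ¬review_ledger ∨ review_ledger is a tautology, O(quarantine_receipt) follows.
Premise 7, O(stow_gear -> ¬quarantine_receipt), contraposes to O(quarantine_receipt -> ¬stow_gear); with O(quarantine_receipt) we get O(¬stow_gear).
Premise 2, O(¬approve_directive -> stow_gear), contraposes to O(¬stow_gear -> approve_directive); with O(¬stow_gear) we get O(approve_directive).
Premise 6 is O(escrow_deed -> ¬approve_directive); contrapositively O(approve_directive -> ¬escrow_deed). Since O(approve_directive) holds, K gives O(¬escrow_deed).
Premises 1, 4, 5 do not contribute to this derivation.
So O(¬escrow_deed) holds, i.e. F(escrow_deed). The claim follows.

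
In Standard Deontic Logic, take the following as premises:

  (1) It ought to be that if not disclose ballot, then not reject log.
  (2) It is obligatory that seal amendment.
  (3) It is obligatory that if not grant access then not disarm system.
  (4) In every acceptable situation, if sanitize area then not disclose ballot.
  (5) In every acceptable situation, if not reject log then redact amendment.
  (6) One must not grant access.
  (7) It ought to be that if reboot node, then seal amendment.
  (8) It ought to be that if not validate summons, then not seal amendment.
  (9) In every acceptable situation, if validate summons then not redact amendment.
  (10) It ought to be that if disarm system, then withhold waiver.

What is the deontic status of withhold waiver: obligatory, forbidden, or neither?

Premise 10 is O(disarm_system → withhold_waiver), but O(disarm_system) is not derivable from the premises, so it does not yield O(withhold_waiver).
No premise or chain of K-axiom applications forces O(withhold_waiver), and none forces O(¬withhold_waiver). So withhold_waiver is neither obligatory nor forbidden under these norms.

Neither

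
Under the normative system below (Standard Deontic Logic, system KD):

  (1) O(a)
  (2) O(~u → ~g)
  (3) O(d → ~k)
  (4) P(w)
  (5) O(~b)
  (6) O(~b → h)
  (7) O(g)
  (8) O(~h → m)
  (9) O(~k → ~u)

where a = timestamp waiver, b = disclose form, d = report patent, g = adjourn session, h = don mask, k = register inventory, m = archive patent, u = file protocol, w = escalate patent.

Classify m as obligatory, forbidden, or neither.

Premise 8 is O(~h → m), but O(~h) is not derivable from the premises, so it does not yield O(m).
No premise or chain of K-axiom applications forces O(m), and none forces O(~m). So m is neither obligatory nor forbidden under these norms.

Neither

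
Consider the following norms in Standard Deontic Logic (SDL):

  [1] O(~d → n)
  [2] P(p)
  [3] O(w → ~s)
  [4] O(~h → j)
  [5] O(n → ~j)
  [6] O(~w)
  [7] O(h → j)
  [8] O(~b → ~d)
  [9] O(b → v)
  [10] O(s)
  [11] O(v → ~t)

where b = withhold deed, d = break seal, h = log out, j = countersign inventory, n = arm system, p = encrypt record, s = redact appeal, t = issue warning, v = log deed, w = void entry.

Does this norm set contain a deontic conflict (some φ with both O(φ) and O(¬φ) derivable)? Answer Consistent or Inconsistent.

Premise 3 is O(w → ~s), but O(w) is not derivable from the premises, so it does not yield O(~s).
So O(~s) is not derivable, and the apparent clash with O(s) does not arise.
A world satisfying every obligation exists (e.g. b=true, d=true, h=false, j=true, n=false, p=false, s=true, t=false, v=true, w=false); no atom is both obligatory and forbidden, so the set is consistent.

Consistent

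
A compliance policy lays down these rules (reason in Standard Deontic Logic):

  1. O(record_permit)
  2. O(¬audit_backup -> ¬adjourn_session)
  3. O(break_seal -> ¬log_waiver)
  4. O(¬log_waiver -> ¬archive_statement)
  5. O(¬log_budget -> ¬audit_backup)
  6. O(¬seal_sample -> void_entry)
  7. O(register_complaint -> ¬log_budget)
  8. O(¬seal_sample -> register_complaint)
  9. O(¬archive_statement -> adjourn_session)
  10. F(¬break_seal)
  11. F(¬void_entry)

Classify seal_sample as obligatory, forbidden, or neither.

Obligatory

Premise 10 is F(¬break_seal), i.e. O(break_seal).
With premise 3, O(break_seal -> ¬log_waiver), the K-axiom yields O(¬log_waiver).
From O(¬log_waiver) and premise 4, O(¬log_waiver -> ¬archive_statement), we obtain O(¬archive_statement).
Applying K to premise 9 (O(¬archive_statement -> adjourn_session)) and O(¬archive_statement) yields O(adjourn_session).
Premise 2, O(¬audit_backup -> ¬adjourn_session), contraposes to O(adjourn_session -> audit_backup); with O(adjourn_session) we get O(audit_backup).
The contrapositive of premise 5 (O(¬log_budget -> ¬audit_backup)) is O(audit_backup -> log_budget), and O(audit_backup) is already established, so O(log_budget).
Premise 7, O(register_complaint -> ¬log_budget), contraposes to O(log_budget -> ¬register_complaint); with O(log_budget) we get O(¬register_complaint).
Premise 8, O(¬seal_sample -> register_complaint), contraposes to O(¬register_complaint -> seal_sample); with O(¬register_complaint) we get O(seal_sample).
Premises 1, 6, 11 do not contribute to this derivation.
Hence seal_sample is obligatory.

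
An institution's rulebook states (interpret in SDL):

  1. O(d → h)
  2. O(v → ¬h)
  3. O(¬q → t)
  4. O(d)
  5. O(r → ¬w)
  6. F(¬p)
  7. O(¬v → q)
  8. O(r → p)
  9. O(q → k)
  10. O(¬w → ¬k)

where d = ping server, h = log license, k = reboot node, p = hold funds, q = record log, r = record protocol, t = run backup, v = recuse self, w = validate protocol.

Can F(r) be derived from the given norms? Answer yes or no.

From premise 4 we have O(d).
From O(d) and premise 1, O(d → h), we obtain O(h).
Premise 2 is O(v → ¬h); contrapositively O(h → ¬v). Since O(h) holds, K gives O(¬v).
Applying K to premise 7 (O(¬v → q)) and O(¬v) yields O(q).
With premise 9, O(q → k), the K-axiom yields O(k).
Premise 10 is O(¬w → ¬k); contrapositively O(k → w). Since O(k) holds, K gives O(w).
The contrapositive of premise 5 (O(r → ¬w)) is O(w → ¬r), and O(w) is already established, so O(¬r).
Premises 3, 6, 8 do not contribute to this derivation.
So O(¬r) holds, i.e. F(r). The claim follows.

Yes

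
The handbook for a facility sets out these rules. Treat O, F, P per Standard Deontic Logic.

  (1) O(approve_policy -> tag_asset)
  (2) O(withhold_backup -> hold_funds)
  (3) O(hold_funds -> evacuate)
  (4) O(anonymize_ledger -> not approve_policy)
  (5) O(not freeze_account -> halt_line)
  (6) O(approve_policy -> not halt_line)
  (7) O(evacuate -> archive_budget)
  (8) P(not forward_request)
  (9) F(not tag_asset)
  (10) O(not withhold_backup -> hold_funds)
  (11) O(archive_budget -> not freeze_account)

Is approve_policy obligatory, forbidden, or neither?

Premises 2 and 10 are O(withhold_backup -> hold_funds) and O(not withhold_backup -> hold_funds); every ideal world satisfies withhold_backup or not withhold_backup, so in either case hold_funds holds — hence O(hold_funds).
With premise 3, O(hold_funds -> evacuate), the K-axiom yields O(evacuate).
From O(evacuate) and premise 7, O(evacuate -> archive_budget), we obtain O(archive_budget).
With premise 11, O(archive_budget -> not freeze_account), the K-axiom yields O(not freeze_account).
With premise 5, O(not freeze_account -> halt_line), the K-axiom yields O(halt_line).
Premise 6 is O(approve_policy -> not halt_line); contrapositively O(halt_line -> not approve_policy). Since O(halt_line) holds, K gives O(not approve_policy).
Premises 1, 4, 8, 9 do not contribute to this derivation.
Thus O(not approve_policy), which is F(approve_policy): approve_policy is forbidden.

Forbidden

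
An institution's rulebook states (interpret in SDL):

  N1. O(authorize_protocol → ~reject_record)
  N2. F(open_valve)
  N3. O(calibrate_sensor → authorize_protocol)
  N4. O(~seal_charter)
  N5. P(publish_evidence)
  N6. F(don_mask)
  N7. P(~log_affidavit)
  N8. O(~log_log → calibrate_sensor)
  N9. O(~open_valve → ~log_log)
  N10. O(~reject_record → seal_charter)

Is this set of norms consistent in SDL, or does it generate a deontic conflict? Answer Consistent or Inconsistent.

Inconsistent

Premise 4 states O(~seal_charter) outright.
Premise 10, O(~reject_record → seal_charter), contraposes to O(~seal_charter → reject_record); with O(~seal_charter) we get O(reject_record).
Premise 1, O(authorize_protocol → ~reject_record), contraposes to O(reject_record → ~authorize_protocol); with O(reject_record) we get O(~authorize_protocol).
The contrapositive of premise 3 (O(calibrate_sensor → authorize_protocol)) is O(~authorize_protocol → ~calibrate_sensor), and O(~authorize_protocol) is already established, so O(~calibrate_sensor).
The contrapositive of premise 8 (O(~log_log → calibrate_sensor)) is O(~calibrate_sensor → log_log), and O(~calibrate_sensor) is already established, so O(log_log).
The contrapositive of premise 9 (O(~open_valve → ~log_log)) is O(log_log → open_valve), and O(log_log) is already established, so O(open_valve).
Yet premise 2 is F(open_valve), i.e. O(~open_valve).
We now have both O(open_valve) and O(~open_valve) — open_valve is simultaneously obligatory and forbidden, violating the D-axiom.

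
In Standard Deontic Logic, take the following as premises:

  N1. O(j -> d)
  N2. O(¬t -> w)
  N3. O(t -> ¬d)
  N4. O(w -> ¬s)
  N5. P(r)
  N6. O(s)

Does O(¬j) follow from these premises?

Yes

Premise 6 states O(s) outright.
Premise 4, O(w -> ¬s), contraposes to O(s -> ¬w); with O(s) we get O(¬w).
The contrapositive of premise 2 (O(¬t -> w)) is O(¬w -> t), and O(¬w) is already established, so O(t).
Premise 3 is O(t -> ¬d); since O(t), deontic closure gives O(¬d).
Premise 1 is O(j -> d); contrapositively O(¬d -> ¬j). Since O(¬d) holds, K gives O(¬j).
Premise 5 does not contribute to this derivation.
So O(¬j) follows.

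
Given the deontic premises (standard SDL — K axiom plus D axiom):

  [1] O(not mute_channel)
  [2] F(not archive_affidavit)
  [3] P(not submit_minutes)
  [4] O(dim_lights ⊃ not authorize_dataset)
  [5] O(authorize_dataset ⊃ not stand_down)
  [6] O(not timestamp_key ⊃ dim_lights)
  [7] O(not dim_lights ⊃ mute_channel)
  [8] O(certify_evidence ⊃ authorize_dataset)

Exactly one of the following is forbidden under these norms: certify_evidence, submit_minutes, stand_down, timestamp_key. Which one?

From premise 1 we have O(not mute_channel).
Premise 7 is O(not dim_lights ⊃ mute_channel); contrapositively O(not mute_channel ⊃ dim_lights). Since O(not mute_channel) holds, K gives O(dim_lights).
With premise 4, O(dim_lights ⊃ not authorize_dataset), the K-axiom yields O(not authorize_dataset).
The contrapositive of premise 8 (O(certify_evidence ⊃ authorize_dataset)) is O(not authorize_dataset ⊃ not certify_evidence), and O(not authorize_dataset) is already established, so O(not certify_evidence).
So O(not certify_evidence) holds, i.e. certify_evidence is forbidden. None of the other listed options is forbidden under the premises.

certify_evidence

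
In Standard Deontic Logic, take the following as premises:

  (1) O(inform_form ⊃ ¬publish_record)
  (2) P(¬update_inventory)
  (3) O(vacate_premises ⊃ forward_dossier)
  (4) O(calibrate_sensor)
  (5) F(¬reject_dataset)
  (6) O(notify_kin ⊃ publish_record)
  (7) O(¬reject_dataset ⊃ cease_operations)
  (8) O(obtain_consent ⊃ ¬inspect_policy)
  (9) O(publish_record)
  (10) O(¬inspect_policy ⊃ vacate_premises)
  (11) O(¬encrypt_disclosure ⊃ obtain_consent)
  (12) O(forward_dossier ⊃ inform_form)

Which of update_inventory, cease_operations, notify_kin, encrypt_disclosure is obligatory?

encrypt_disclosure

From premise 9 we have O(publish_record).
Premise 1 is O(inform_form ⊃ ¬publish_record); contrapositively O(publish_record ⊃ ¬inform_form). Since O(publish_record) holds, K gives O(¬inform_form).
Premise 12 is O(forward_dossier ⊃ inform_form); contrapositively O(¬inform_form ⊃ ¬forward_dossier). Since O(¬inform_form) holds, K gives O(¬forward_dossier).
Premise 3, O(vacate_premises ⊃ forward_dossier), contraposes to O(¬forward_dossier ⊃ ¬vacate_premises); with O(¬forward_dossier) we get O(¬vacate_premises).
The contrapositive of premise 10 (O(¬inspect_policy ⊃ vacate_premises)) is O(¬vacate_premises ⊃ inspect_policy), and O(¬vacate_premises) is already established, so O(inspect_policy).
Premise 8 is O(obtain_consent ⊃ ¬inspect_policy); contrapositively O(inspect_policy ⊃ ¬obtain_consent). Since O(inspect_policy) holds, K gives O(¬obtain_consent).
The contrapositive of premise 11 (O(¬encrypt_disclosure ⊃ obtain_consent)) is O(¬obtain_consent ⊃ encrypt_disclosure), and O(¬obtain_consent) is already established, so O(encrypt_disclosure).
So O(encrypt_disclosure) holds — encrypt_disclosure is obligatory. None of the other listed options is made obligatory by any chain of premises.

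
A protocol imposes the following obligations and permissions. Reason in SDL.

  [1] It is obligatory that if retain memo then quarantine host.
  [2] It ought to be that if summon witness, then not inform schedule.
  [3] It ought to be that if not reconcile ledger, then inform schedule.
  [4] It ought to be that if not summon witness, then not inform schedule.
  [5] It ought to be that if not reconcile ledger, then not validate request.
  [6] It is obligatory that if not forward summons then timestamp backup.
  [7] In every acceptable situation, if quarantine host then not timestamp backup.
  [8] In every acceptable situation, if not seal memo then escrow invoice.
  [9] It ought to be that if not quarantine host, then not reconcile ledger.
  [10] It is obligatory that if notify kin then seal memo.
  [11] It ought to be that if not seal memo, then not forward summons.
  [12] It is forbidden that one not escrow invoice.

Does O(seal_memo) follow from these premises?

By case analysis on summon_witness: premise 2 gives O(summon_witness → ¬inform_schedule) and premise 4 gives O(¬summon_witness → ¬inform_schedule), so O(¬inform_schedule) either way.
The contrapositive of premise 3 (O(¬reconcile_ledger → inform_schedule)) is O(¬inform_schedule → reconcile_ledger), and O(¬inform_schedule) is already established, so O(reconcile_ledger).
Premise 9, O(¬quarantine_host → ¬reconcile_ledger), contraposes to O(reconcile_ledger → quarantine_host); with O(reconcile_ledger) we get O(quarantine_host).
Applying K to premise 7 (O(quarantine_host → ¬timestamp_backup)) and O(quarantine_host) yields O(¬timestamp_backup).
The contrapositive of premise 6 (O(¬forward_summons → timestamp_backup)) is O(¬timestamp_backup → forward_summons), and O(¬timestamp_backup) is already established, so O(forward_summons).
Premise 11, O(¬seal_memo → ¬forward_summons), contraposes to O(forward_summons → seal_memo); with O(forward_summons) we get O(seal_memo).
Premises 1, 5, 8, 10, 12 do not contribute to this derivation.
So O(seal_memo) follows.

Yes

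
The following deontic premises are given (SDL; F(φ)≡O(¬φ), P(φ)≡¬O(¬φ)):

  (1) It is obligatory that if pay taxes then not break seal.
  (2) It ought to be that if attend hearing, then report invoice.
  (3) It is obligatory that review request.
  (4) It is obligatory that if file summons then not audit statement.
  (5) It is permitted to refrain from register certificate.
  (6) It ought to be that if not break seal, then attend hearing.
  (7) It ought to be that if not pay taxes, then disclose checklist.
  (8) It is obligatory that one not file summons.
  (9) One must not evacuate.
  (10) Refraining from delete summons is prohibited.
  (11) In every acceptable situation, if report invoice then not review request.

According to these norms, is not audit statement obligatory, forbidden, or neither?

Neither

Premise 4 is O(file_summons → ¬audit_statement), but O(file_summons) is not derivable from the premises, so it does not yield O(¬audit_statement).
No premise or chain of K-axiom applications forces O(¬audit_statement), and none forces O(audit_statement). So ¬audit_statement is neither obligatory nor forbidden under these norms.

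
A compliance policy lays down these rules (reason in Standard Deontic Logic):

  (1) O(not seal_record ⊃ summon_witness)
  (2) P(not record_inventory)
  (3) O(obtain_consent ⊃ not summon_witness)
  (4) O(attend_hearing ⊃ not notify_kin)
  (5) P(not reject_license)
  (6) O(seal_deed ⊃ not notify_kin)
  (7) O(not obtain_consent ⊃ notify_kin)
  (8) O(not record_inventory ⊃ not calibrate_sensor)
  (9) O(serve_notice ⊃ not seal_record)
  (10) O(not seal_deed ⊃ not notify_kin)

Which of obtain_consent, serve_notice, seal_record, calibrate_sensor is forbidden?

serve_notice

Premises 10 and 6 are O(not seal_deed ⊃ not notify_kin) and O(seal_deed ⊃ not notify_kin); every ideal world satisfies not seal_deed or seal_deed, so in either case not notify_kin holds — hence O(not notify_kin).
Premise 7 is O(not obtain_consent ⊃ notify_kin); contrapositively O(not notify_kin ⊃ obtain_consent). Since O(not notify_kin) holds, K gives O(obtain_consent).
Premise 3 is O(obtain_consent ⊃ not summon_witness); since O(obtain_consent), deontic closure gives O(not summon_witness).
Premise 1, O(not seal_record ⊃ summon_witness), contraposes to O(not summon_witness ⊃ seal_record); with O(not summon_witness) we get O(seal_record).
The contrapositive of premise 9 (O(serve_notice ⊃ not seal_record)) is O(seal_record ⊃ not serve_notice), and O(seal_record) is already established, so O(not serve_notice).
So O(not serve_notice) holds, i.e. serve_notice is forbidden. None of the other listed options is forbidden under the premises.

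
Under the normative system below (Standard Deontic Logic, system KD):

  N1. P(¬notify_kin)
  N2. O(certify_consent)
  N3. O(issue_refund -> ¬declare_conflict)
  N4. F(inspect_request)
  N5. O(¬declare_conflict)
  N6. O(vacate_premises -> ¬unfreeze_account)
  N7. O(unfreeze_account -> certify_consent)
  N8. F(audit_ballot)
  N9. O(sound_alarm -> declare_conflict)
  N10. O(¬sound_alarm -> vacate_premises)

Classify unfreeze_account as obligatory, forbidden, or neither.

Forbidden

Premise 5 gives O(¬declare_conflict).
Premise 9 is O(sound_alarm -> declare_conflict); contrapositively O(¬declare_conflict -> ¬sound_alarm). Since O(¬declare_conflict) holds, K gives O(¬sound_alarm).
Premise 10 is O(¬sound_alarm -> vacate_premises); since O(¬sound_alarm), deontic closure gives O(vacate_premises).
From O(vacate_premises) and premise 6, O(vacate_premises -> ¬unfreeze_account), we obtain O(¬unfreeze_account).
Premises 1, 2, 3, 4, 7, 8 do not contribute to this derivation.
Thus O(¬unfreeze_account), which is F(unfreeze_account): unfreeze_account is forbidden.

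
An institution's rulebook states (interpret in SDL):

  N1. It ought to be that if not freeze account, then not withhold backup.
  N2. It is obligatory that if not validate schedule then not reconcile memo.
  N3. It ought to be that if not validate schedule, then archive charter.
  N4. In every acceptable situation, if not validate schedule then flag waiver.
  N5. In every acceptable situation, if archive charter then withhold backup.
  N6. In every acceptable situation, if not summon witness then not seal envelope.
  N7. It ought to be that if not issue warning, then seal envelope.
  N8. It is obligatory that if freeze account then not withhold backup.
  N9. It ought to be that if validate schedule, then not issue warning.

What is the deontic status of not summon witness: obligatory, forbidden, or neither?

Forbidden

Premises 1 and 8 are O(¬freeze_account → ¬withhold_backup) and O(freeze_account → ¬withhold_backup); every ideal world satisfies ¬freeze_account or freeze_account, so in either case ¬withhold_backup holds — hence O(¬withhold_backup).
Premise 5, O(archive_charter → withhold_backup), contraposes to O(¬withhold_backup → ¬archive_charter); with O(¬withhold_backup) we get O(¬archive_charter).
Premise 3, O(¬validate_schedule → archive_charter), contraposes to O(¬archive_charter → validate_schedule); with O(¬archive_charter) we get O(validate_schedule).
With premise 9, O(validate_schedule → ¬issue_warning), the K-axiom yields O(¬issue_warning).
From O(¬issue_warning) and premise 7, O(¬issue_warning → seal_envelope), we obtain O(seal_envelope).
The contrapositive of premise 6 (O(¬summon_witness → ¬seal_envelope)) is O(seal_envelope → summon_witness), and O(seal_envelope) is already established, so O(summon_witness).
Premises 2, 4 do not contribute to this derivation.
Thus O(summon_witness), which is F(¬summon_witness): ¬summon_witness is forbidden.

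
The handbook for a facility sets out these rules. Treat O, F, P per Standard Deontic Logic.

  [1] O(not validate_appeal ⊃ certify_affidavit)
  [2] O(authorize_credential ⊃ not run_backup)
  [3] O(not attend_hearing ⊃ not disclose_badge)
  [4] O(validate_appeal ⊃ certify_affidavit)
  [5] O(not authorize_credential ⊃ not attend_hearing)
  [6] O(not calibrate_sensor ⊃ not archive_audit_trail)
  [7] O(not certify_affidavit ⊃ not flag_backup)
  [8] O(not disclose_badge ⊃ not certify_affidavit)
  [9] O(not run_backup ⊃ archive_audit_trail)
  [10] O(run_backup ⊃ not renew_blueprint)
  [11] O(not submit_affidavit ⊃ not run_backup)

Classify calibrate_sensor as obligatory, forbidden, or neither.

Premises 1 and 4 cover both cases: O(not validate_appeal ⊃ certify_affidavit) and O(validate_appeal ⊃ certify_affidavit). Since not validate_appeal ∨ validate_appeal is a tautology, O(certify_affidavit) follows.
Premise 8, O(not disclose_badge ⊃ not certify_affidavit), contraposes to O(certify_affidavit ⊃ disclose_badge); with O(certify_affidavit) we get O(disclose_badge).
Premise 3, O(not attend_hearing ⊃ not disclose_badge), contraposes to O(disclose_badge ⊃ attend_hearing); with O(disclose_badge) we get O(attend_hearing).
Premise 5 is O(not authorize_credential ⊃ not attend_hearing); contrapositively O(attend_hearing ⊃ authorize_credential). Since O(attend_hearing) holds, K gives O(authorize_credential).
Applying K to premise 2 (O(authorize_credential ⊃ not run_backup)) and O(authorize_credential) yields O(not run_backup).
With premise 9, O(not run_backup ⊃ archive_audit_trail), the K-axiom yields O(archive_audit_trail).
The contrapositive of premise 6 (O(not calibrate_sensor ⊃ not archive_audit_trail)) is O(archive_audit_trail ⊃ calibrate_sensor), and O(archive_audit_trail) is already established, so O(calibrate_sensor).
Premises 7, 10, 11 do not contribute to this derivation.
Hence calibrate_sensor is obligatory.

Obligatory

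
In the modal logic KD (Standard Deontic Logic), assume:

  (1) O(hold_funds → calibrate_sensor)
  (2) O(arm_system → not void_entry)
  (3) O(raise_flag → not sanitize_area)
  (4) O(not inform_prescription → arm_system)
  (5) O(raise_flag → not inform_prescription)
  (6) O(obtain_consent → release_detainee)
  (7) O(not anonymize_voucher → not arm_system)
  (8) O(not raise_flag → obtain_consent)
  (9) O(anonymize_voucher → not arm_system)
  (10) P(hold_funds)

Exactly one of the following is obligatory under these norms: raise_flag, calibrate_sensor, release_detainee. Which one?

release_detainee

By case analysis on not anonymize_voucher: premise 7 gives O(not anonymize_voucher → not arm_system) and premise 9 gives O(anonymize_voucher → not arm_system), so O(not arm_system) either way.
Premise 4 is O(not inform_prescription → arm_system); contrapositively O(not arm_system → inform_prescription). Since O(not arm_system) holds, K gives O(inform_prescription).
The contrapositive of premise 5 (O(raise_flag → not inform_prescription)) is O(inform_prescription → not raise_flag), and O(inform_prescription) is already established, so O(not raise_flag).
Premise 8 is O(not raise_flag → obtain_consent); since O(not raise_flag), deontic closure gives O(obtain_consent).
Applying K to premise 6 (O(obtain_consent → release_detainee)) and O(obtain_consent) yields O(release_detainee).
So O(release_detainee) holds — release_detainee is obligatory. None of the other listed options is made obligatory by any chain of premises.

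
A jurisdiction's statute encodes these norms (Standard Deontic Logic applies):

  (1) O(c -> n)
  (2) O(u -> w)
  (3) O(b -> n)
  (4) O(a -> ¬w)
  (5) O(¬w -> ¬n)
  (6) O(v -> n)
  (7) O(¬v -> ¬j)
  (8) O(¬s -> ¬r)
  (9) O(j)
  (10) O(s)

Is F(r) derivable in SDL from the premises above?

No

Premise 8 is O(¬s -> ¬r), but O(¬s) is not derivable from the premises, so it does not yield O(¬r).
No other premise forces O(¬r). An ideal world satisfying every premise can still have r true, so F(r) is not derivable.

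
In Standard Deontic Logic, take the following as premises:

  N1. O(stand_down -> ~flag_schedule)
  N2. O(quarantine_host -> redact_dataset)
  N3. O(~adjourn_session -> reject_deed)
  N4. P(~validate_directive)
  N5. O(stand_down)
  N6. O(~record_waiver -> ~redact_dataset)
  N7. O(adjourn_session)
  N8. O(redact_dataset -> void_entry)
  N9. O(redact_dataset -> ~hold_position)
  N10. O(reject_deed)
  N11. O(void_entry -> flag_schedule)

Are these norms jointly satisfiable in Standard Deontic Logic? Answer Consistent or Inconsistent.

Consistent

Premise 3 is O(~adjourn_session -> reject_deed); even if O(reject_deed) held, inferring O(~adjourn_session) would be affirming the consequent — invalid.
So O(~adjourn_session) is not derivable, and the apparent clash with O(adjourn_session) does not arise.
A world satisfying every obligation exists (e.g. adjourn_session=true, flag_schedule=false, hold_position=false, quarantine_host=false, record_waiver=false, redact_dataset=false, reject_deed=true, stand_down=true, validate_directive=false, void_entry=false); no atom is both obligatory and forbidden, so the set is consistent.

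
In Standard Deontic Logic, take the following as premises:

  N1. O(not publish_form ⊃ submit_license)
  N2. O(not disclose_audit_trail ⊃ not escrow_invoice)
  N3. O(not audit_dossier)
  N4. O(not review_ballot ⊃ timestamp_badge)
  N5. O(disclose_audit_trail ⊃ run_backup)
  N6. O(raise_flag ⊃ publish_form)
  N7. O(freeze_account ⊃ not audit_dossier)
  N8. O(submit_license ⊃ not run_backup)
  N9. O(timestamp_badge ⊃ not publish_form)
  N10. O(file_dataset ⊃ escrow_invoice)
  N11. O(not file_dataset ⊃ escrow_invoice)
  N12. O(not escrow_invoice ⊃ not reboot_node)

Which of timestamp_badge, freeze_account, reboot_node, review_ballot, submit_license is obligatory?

review_ballot

Premises 10 and 11 are O(file_dataset ⊃ escrow_invoice) and O(not file_dataset ⊃ escrow_invoice); every ideal world satisfies file_dataset or not file_dataset, so in either case escrow_invoice holds — hence O(escrow_invoice).
Premise 2 is O(not disclose_audit_trail ⊃ not escrow_invoice); contrapositively O(escrow_invoice ⊃ disclose_audit_trail). Since O(escrow_invoice) holds, K gives O(disclose_audit_trail).
Premise 5 is O(disclose_audit_trail ⊃ run_backup); since O(disclose_audit_trail), deontic closure gives O(run_backup).
The contrapositive of premise 8 (O(submit_license ⊃ not run_backup)) is O(run_backup ⊃ not submit_license), and O(run_backup) is already established, so O(not submit_license).
Premise 1 is O(not publish_form ⊃ submit_license); contrapositively O(not submit_license ⊃ publish_form). Since O(not submit_license) holds, K gives O(publish_form).
Premise 9, O(timestamp_badge ⊃ not publish_form), contraposes to O(publish_form ⊃ not timestamp_badge); with O(publish_form) we get O(not timestamp_badge).
The contrapositive of premise 4 (O(not review_ballot ⊃ timestamp_badge)) is O(not timestamp_badge ⊃ review_ballot), and O(not timestamp_badge) is already established, so O(review_ballot).
So O(review_ballot) holds — review_ballot is obligatory. None of the other listed options is made obligatory by any chain of premises.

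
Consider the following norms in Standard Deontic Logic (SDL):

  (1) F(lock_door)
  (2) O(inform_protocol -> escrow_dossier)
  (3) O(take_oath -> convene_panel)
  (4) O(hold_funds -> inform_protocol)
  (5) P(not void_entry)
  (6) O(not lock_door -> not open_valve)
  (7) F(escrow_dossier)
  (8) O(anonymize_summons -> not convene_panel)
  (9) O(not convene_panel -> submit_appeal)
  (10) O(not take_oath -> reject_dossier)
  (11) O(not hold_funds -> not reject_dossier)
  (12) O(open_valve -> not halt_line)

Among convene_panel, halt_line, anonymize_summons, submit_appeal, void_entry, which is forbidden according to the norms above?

Premise 7 is F(escrow_dossier), i.e. O(not escrow_dossier).
Premise 2, O(inform_protocol -> escrow_dossier), contraposes to O(not escrow_dossier -> not inform_protocol); with O(not escrow_dossier) we get O(not inform_protocol).
Premise 4 is O(hold_funds -> inform_protocol); contrapositively O(not inform_protocol -> not hold_funds). Since O(not inform_protocol) holds, K gives O(not hold_funds).
Applying K to premise 11 (O(not hold_funds -> not reject_dossier)) and O(not hold_funds) yields O(not reject_dossier).
The contrapositive of premise 10 (O(not take_oath -> reject_dossier)) is O(not reject_dossier -> take_oath), and O(not reject_dossier) is already established, so O(take_oath).
With premise 3, O(take_oath -> convene_panel), the K-axiom yields O(convene_panel).
Premise 8 is O(anonymize_summons -> not convene_panel); contrapositively O(convene_panel -> not anonymize_summons). Since O(convene_panel) holds, K gives O(not anonymize_summons).
So O(not anonymize_summons) holds, i.e. anonymize_summons is forbidden. None of the other listed options is forbidden under the premises.

anonymize_summons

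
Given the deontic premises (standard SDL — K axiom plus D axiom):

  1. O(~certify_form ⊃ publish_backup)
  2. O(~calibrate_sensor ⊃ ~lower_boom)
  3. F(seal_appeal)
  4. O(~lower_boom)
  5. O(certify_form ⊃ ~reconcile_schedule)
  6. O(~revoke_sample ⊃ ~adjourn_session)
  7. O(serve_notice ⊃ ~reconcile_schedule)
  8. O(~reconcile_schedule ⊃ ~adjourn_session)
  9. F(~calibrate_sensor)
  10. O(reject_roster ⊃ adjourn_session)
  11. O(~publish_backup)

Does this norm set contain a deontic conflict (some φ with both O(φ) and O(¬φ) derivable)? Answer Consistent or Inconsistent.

Consistent

Premise 2 is O(~calibrate_sensor ⊃ ~lower_boom); even if O(~lower_boom) held, inferring O(~calibrate_sensor) would be affirming the consequent — invalid.
So O(~calibrate_sensor) is not derivable, and the apparent clash with O(calibrate_sensor) does not arise.
A world satisfying every obligation exists (e.g. adjourn_session=false, calibrate_sensor=true, certify_form=true, lower_boom=false, publish_backup=false, reconcile_schedule=false, reject_roster=false, revoke_sample=false, seal_appeal=false, serve_notice=false); no atom is both obligatory and forbidden, so the set is consistent.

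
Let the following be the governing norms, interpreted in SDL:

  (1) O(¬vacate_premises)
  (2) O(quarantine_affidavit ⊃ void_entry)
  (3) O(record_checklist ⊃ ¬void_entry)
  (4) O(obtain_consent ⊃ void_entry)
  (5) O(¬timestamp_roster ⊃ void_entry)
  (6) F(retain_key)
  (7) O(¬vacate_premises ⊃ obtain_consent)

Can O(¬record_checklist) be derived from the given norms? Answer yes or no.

From premise 1 we have O(¬vacate_premises).
Applying K to premise 7 (O(¬vacate_premises ⊃ obtain_consent)) and O(¬vacate_premises) yields O(obtain_consent).
From O(obtain_consent) and premise 4, O(obtain_consent ⊃ void_entry), we obtain O(void_entry).
Premise 3, O(record_checklist ⊃ ¬void_entry), contraposes to O(void_entry ⊃ ¬record_checklist); with O(void_entry) we get O(¬record_checklist).
Premises 2, 5, 6 do not contribute to this derivation.
So O(¬record_checklist) follows.

Yes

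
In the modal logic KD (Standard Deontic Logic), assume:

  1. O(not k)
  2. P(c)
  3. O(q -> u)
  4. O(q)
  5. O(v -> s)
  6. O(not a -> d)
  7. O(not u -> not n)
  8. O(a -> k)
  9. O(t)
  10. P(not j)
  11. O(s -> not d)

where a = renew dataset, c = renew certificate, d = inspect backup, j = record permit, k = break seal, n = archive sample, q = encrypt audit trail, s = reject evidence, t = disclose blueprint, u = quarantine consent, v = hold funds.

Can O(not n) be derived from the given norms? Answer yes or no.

Premise 7 is O(not u -> not n), but O(not u) is not derivable from the premises, so it does not yield O(not n).
No other premise forces O(not n). An ideal world satisfying every premise can still have not n false, so O(not n) is not derivable.

No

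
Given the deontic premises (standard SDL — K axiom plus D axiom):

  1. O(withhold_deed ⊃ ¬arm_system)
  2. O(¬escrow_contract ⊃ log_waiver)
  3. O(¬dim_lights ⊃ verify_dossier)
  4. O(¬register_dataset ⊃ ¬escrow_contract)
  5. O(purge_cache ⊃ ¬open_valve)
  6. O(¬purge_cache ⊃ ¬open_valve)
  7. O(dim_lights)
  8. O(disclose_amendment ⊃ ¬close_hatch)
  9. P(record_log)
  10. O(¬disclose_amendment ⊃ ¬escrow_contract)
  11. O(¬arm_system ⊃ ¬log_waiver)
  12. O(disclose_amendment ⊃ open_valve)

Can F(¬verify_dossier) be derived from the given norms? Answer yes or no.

Premise 3 is O(¬dim_lights ⊃ verify_dossier), but O(¬dim_lights) is not derivable from the premises, so it does not yield O(verify_dossier).
No other premise forces O(verify_dossier). An ideal world satisfying every premise can still have ¬verify_dossier true, so F(¬verify_dossier) is not derivable.

No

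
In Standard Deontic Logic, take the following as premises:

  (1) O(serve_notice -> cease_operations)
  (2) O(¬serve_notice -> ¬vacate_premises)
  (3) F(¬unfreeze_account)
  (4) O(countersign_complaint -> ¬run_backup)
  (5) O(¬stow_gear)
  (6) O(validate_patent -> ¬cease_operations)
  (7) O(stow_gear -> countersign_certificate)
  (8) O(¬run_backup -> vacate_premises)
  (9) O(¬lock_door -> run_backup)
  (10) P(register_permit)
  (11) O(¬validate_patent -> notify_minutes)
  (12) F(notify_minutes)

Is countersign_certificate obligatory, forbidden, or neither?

Premise 7 is O(stow_gear -> countersign_certificate), but O(stow_gear) is not derivable from the premises, so it does not yield O(countersign_certificate).
No premise or chain of K-axiom applications forces O(countersign_certificate), and none forces O(¬countersign_certificate). So countersign_certificate is neither obligatory nor forbidden under these norms.

Neither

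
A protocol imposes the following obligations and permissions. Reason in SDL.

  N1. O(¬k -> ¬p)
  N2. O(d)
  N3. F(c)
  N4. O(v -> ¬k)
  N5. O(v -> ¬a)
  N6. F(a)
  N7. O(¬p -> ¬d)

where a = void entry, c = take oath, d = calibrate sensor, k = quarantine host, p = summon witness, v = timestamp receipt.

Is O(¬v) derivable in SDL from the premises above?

Yes

From premise 2 we have O(d).
Premise 7 is O(¬p -> ¬d); contrapositively O(d -> p). Since O(d) holds, K gives O(p).
Premise 1, O(¬k -> ¬p), contraposes to O(p -> k); with O(p) we get O(k).
Premise 4 is O(v -> ¬k); contrapositively O(k -> ¬v). Since O(k) holds, K gives O(¬v).
Premises 3, 5, 6 do not contribute to this derivation.
So O(¬v) follows.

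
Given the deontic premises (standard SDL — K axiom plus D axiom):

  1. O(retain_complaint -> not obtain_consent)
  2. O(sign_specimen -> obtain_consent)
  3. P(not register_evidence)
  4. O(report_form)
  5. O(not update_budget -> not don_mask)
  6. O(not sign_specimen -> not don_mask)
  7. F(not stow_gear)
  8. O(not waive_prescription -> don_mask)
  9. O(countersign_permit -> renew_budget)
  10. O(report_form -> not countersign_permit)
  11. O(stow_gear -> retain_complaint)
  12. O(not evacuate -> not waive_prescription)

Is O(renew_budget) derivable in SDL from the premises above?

No

Premise 9 is O(countersign_permit -> renew_budget), but O(countersign_permit) is not derivable from the premises, so it does not yield O(renew_budget).
No other premise forces O(renew_budget). An ideal world satisfying every premise can still have renew_budget false, so O(renew_budget) is not derivable.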